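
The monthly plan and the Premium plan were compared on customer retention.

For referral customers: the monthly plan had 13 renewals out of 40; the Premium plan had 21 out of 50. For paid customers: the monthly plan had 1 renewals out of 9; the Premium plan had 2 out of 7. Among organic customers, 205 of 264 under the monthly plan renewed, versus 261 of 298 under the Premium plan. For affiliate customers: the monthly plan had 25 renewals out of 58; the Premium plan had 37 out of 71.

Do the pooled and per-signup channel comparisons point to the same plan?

Yes

Referral: the monthly plan 13/40 = 32.5%, the Premium plan 21/50 = 42.0% → the Premium plan
Paid: the monthly plan 1/9 = 11.1%, the Premium plan 2/7 = 28.6% → the Premium plan
Organic: the monthly plan 205/264 = 77.7%, the Premium plan 261/298 = 87.6% → the Premium plan
Affiliate: the monthly plan 25/58 = 43.1%, the Premium plan 37/71 = 52.1% → the Premium plan
Overall: the monthly plan 244/371 = 65.8%, the Premium plan 321/426 = 75.4% → the Premium plan
The Premium plan wins overall and in every signup group — no reversal.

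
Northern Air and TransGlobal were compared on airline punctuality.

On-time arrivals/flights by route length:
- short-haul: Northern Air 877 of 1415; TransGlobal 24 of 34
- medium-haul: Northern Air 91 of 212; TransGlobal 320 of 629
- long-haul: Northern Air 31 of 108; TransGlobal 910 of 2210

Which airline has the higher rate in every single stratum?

TransGlobal

Short-haul: Northern Air 877/1415 = 62.0%, TransGlobal 24/34 = 70.6% → TransGlobal
Medium-haul: Northern Air 91/212 = 42.9%, TransGlobal 320/629 = 50.9% → TransGlobal
Long-haul: Northern Air 31/108 = 28.7%, TransGlobal 910/2210 = 41.2% → TransGlobal
TransGlobal has the higher rate in all 3 groups.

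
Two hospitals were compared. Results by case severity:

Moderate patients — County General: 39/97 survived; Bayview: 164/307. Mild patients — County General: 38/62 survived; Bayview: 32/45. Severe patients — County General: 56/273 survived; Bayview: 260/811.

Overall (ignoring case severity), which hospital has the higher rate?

Moderate: County General 39/97 = 40.2%, Bayview 164/307 = 53.4% → Bayview
Mild: County General 38/62 = 61.3%, Bayview 32/45 = 71.1% → Bayview
Severe: County General 56/273 = 20.5%, Bayview 260/811 = 32.1% → Bayview
Overall: County General 133/432 = 30.8%, Bayview 456/1163 = 39.2% → Bayview

Bayview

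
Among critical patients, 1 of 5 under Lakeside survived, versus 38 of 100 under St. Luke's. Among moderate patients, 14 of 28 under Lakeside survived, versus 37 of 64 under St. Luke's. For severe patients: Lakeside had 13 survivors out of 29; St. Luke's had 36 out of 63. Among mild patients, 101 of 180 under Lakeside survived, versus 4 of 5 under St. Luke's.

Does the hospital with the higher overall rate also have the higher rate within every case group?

Critical: Lakeside 1/5 = 20.0%, St. Luke's 38/100 = 38.0% → St. Luke's
Moderate: Lakeside 14/28 = 50.0%, St. Luke's 37/64 = 57.8% → St. Luke's
Severe: Lakeside 13/29 = 44.8%, St. Luke's 36/63 = 57.1% → St. Luke's
Mild: Lakeside 101/180 = 56.1%, St. Luke's 4/5 = 80.0% → St. Luke's
Overall: Lakeside 129/242 = 53.3%, St. Luke's 115/232 = 49.6% → Lakeside
St. Luke's wins each case group but Lakeside wins overall — the comparison reverses. St. Luke's's patients skew toward critical, which has a lower base rate.

No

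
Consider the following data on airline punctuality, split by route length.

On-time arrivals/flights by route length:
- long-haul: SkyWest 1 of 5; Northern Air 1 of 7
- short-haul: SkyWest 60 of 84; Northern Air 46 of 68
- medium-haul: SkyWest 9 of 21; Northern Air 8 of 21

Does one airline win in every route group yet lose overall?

No

Long-haul: SkyWest 1/5 = 20.0%, Northern Air 1/7 = 14.3% → SkyWest
Short-haul: SkyWest 60/84 = 71.4%, Northern Air 46/68 = 67.6% → SkyWest
Medium-haul: SkyWest 9/21 = 42.9%, Northern Air 8/21 = 38.1% → SkyWest
Overall: SkyWest 70/110 = 63.6%, Northern Air 55/96 = 57.3% → SkyWest
SkyWest wins overall and in every route group — no reversal.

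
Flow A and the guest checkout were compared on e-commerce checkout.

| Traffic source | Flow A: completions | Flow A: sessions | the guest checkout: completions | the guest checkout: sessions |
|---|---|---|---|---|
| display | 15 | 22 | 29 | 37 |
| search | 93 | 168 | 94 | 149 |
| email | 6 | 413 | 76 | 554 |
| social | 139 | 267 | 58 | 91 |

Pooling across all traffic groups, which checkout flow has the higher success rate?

Display: Flow A 15/22 = 68.2%, the guest checkout 29/37 = 78.4% → the guest checkout
Search: Flow A 93/168 = 55.4%, the guest checkout 94/149 = 63.1% → the guest checkout
Email: Flow A 6/413 = 1.5%, the guest checkout 76/554 = 13.7% → the guest checkout
Social: Flow A 139/267 = 52.1%, the guest checkout 58/91 = 63.7% → the guest checkout
Overall: Flow A 253/870 = 29.1%, the guest checkout 257/831 = 30.9% → the guest checkout

the guest checkout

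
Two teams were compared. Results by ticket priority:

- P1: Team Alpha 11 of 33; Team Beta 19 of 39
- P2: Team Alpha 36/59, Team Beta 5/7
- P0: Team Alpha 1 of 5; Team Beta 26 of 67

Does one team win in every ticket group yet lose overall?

Yes

P1: Team Alpha 11/33 = 33.3%, Team Beta 19/39 = 48.7% → Team Beta
P2: Team Alpha 36/59 = 61.0%, Team Beta 5/7 = 71.4% → Team Beta
P0: Team Alpha 1/5 = 20.0%, Team Beta 26/67 = 38.8% → Team Beta
Overall: Team Alpha 48/97 = 49.5%, Team Beta 50/113 = 44.2% → Team Alpha
Team Beta wins each ticket group but Team Alpha wins overall — the comparison reverses. Team Beta's tickets skew toward P0, which has a lower base rate.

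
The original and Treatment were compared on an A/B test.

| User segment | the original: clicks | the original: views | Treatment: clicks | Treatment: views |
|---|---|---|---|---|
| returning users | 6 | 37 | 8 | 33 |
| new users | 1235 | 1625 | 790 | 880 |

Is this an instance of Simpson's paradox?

Returning users: the original 6/37 = 16.2%, Treatment 8/33 = 24.2% → Treatment
New users: the original 1235/1625 = 76.0%, Treatment 790/880 = 89.8% → Treatment
Overall: the original 1241/1662 = 74.7%, Treatment 798/913 = 87.4% → Treatment
Treatment wins overall and in every user group — no reversal.

No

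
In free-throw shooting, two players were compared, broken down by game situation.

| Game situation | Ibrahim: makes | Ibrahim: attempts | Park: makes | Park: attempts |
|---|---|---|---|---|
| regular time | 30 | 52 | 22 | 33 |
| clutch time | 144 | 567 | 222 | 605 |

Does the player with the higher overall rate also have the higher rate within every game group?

Regular time: Ibrahim 30/52 = 57.7%, Park 22/33 = 66.7% → Park
Clutch time: Ibrahim 144/567 = 25.4%, Park 222/605 = 36.7% → Park
Overall: Ibrahim 174/619 = 28.1%, Park 244/638 = 38.2% → Park
Park wins overall and in every game group — no reversal.

Yes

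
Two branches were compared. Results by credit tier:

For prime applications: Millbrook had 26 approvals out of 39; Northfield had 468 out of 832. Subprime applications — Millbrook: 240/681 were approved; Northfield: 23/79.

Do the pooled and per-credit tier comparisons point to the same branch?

No

Prime: Millbrook 26/39 = 66.7%, Northfield 468/832 = 56.2% → Millbrook
Subprime: Millbrook 240/681 = 35.2%, Northfield 23/79 = 29.1% → Millbrook
Overall: Millbrook 266/720 = 36.9%, Northfield 491/911 = 53.9% → Northfield
Millbrook wins each credit group but Northfield wins overall — the comparison reverses. Millbrook's applications skew toward subprime, which has a lower base rate.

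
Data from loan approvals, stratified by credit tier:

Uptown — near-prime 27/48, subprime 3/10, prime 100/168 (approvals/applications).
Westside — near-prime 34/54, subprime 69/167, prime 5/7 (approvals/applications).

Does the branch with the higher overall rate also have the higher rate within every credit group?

Near-prime: Uptown 27/48 = 56.2%, Westside 34/54 = 63.0% → Westside
Subprime: Uptown 3/10 = 30.0%, Westside 69/167 = 41.3% → Westside
Prime: Uptown 100/168 = 59.5%, Westside 5/7 = 71.4% → Westside
Overall: Uptown 130/226 = 57.5%, Westside 108/228 = 47.4% → Uptown
Westside wins each credit group but Uptown wins overall — the comparison reverses. Westside's applications skew toward subprime, which has a lower base rate.

No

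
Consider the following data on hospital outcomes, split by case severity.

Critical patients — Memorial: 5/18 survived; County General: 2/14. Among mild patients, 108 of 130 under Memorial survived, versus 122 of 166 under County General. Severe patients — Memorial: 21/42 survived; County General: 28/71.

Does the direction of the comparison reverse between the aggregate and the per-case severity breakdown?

Critical: Memorial 5/18 = 27.8%, County General 2/14 = 14.3% → Memorial
Mild: Memorial 108/130 = 83.1%, County General 122/166 = 73.5% → Memorial
Severe: Memorial 21/42 = 50.0%, County General 28/71 = 39.4% → Memorial
Overall: Memorial 134/190 = 70.5%, County General 152/251 = 60.6% → Memorial
Memorial wins overall and in every case group — no reversal.

No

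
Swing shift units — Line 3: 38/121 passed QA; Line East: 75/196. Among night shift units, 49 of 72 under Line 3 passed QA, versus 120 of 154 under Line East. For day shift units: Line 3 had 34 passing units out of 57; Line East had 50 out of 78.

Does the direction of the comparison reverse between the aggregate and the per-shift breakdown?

Swing shift: Line 3 38/121 = 31.4%, Line East 75/196 = 38.3% → Line East
Night shift: Line 3 49/72 = 68.1%, Line East 120/154 = 77.9% → Line East
Day shift: Line 3 34/57 = 59.6%, Line East 50/78 = 64.1% → Line East
Overall: Line 3 121/250 = 48.4%, Line East 245/428 = 57.2% → Line East
Line East wins overall and in every shift group — no reversal.

No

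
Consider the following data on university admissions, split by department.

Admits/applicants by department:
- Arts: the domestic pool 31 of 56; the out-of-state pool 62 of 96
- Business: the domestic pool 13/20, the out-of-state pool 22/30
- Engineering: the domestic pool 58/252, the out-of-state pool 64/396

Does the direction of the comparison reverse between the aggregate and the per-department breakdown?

Arts: the domestic pool 31/56 = 55.4%, the out-of-state pool 62/96 = 64.6% → the out-of-state pool
Business: the domestic pool 13/20 = 65.0%, the out-of-state pool 22/30 = 73.3% → the out-of-state pool
Engineering: the domestic pool 58/252 = 23.0%, the out-of-state pool 64/396 = 16.2% → the domestic pool
Overall: the domestic pool 102/328 = 31.1%, the out-of-state pool 148/522 = 28.4% → the domestic pool
Neither sweeps: the domestic pool wins 1 of 3 groups, the out-of-state pool wins 2. The domestic pool wins overall but not every group — no Simpson reversal.

No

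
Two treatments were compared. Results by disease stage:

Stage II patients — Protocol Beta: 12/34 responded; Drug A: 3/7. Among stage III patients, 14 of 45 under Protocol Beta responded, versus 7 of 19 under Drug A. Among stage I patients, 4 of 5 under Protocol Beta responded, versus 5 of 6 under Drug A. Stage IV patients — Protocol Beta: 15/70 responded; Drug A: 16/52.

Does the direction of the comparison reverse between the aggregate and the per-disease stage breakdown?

No

Stage II: Protocol Beta 12/34 = 35.3%, Drug A 3/7 = 42.9% → Drug A
Stage III: Protocol Beta 14/45 = 31.1%, Drug A 7/19 = 36.8% → Drug A
Stage I: Protocol Beta 4/5 = 80.0%, Drug A 5/6 = 83.3% → Drug A
Stage IV: Protocol Beta 15/70 = 21.4%, Drug A 16/52 = 30.8% → Drug A
Overall: Protocol Beta 45/154 = 29.2%, Drug A 31/84 = 36.9% → Drug A
Drug A wins overall and in every disease group — no reversal.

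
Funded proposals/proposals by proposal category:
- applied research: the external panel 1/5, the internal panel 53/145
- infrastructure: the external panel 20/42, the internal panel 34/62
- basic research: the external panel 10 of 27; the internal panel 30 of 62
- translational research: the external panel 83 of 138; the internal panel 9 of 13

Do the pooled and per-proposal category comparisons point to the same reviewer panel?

Applied research: the external panel 1/5 = 20.0%, the internal panel 53/145 = 36.6% → the internal panel
Infrastructure: the external panel 20/42 = 47.6%, the internal panel 34/62 = 54.8% → the internal panel
Basic research: the external panel 10/27 = 37.0%, the internal panel 30/62 = 48.4% → the internal panel
Translational research: the external panel 83/138 = 60.1%, the internal panel 9/13 = 69.2% → the internal panel
Overall: the external panel 114/212 = 53.8%, the internal panel 126/282 = 44.7% → the external panel
The internal panel wins each proposal group but the external panel wins overall — the comparison reverses. The internal panel's proposals skew toward applied research, which has a lower base rate.

No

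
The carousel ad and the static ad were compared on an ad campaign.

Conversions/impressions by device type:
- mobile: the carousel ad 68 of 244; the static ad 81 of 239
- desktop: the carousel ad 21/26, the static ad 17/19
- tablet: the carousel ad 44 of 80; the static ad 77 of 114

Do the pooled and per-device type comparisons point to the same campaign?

Mobile: the carousel ad 68/244 = 27.9%, the static ad 81/239 = 33.9% → the static ad
Desktop: the carousel ad 21/26 = 80.8%, the static ad 17/19 = 89.5% → the static ad
Tablet: the carousel ad 44/80 = 55.0%, the static ad 77/114 = 67.5% → the static ad
Overall: the carousel ad 133/350 = 38.0%, the static ad 175/372 = 47.0% → the static ad
The static ad wins overall and in every device group — no reversal.

Yes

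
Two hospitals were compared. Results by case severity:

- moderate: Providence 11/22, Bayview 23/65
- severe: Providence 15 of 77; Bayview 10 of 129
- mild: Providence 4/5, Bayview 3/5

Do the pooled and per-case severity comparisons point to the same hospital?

Moderate: Providence 11/22 = 50.0%, Bayview 23/65 = 35.4% → Providence
Severe: Providence 15/77 = 19.5%, Bayview 10/129 = 7.8% → Providence
Mild: Providence 4/5 = 80.0%, Bayview 3/5 = 60.0% → Providence
Overall: Providence 30/104 = 28.8%, Bayview 36/199 = 18.1% → Providence
Providence wins overall and in every case group — no reversal.

Yes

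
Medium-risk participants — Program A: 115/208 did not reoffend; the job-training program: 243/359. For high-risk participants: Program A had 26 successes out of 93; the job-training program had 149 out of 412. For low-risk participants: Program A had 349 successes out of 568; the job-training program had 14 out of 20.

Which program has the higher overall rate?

Medium-risk: Program A 115/208 = 55.3%, the job-training program 243/359 = 67.7% → the job-training program
High-risk: Program A 26/93 = 28.0%, the job-training program 149/412 = 36.2% → the job-training program
Low-risk: Program A 349/568 = 61.4%, the job-training program 14/20 = 70.0% → the job-training program
Overall: Program A 490/869 = 56.4%, the job-training program 406/791 = 51.3% → Program A
(The job-training program wins every risk group but Program A wins overall — the job-training program's participants skew toward the low-rate high-risk group.)

Program A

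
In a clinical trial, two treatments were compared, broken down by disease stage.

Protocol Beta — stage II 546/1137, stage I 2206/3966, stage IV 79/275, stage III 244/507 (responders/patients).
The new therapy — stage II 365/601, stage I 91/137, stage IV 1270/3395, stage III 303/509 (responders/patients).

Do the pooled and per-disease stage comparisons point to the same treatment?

No

Stage II: Protocol Beta 546/1137 = 48.0%, the new therapy 365/601 = 60.7% → the new therapy
Stage I: Protocol Beta 2206/3966 = 55.6%, the new therapy 91/137 = 66.4% → the new therapy
Stage IV: Protocol Beta 79/275 = 28.7%, the new therapy 1270/3395 = 37.4% → the new therapy
Stage III: Protocol Beta 244/507 = 48.1%, the new therapy 303/509 = 59.5% → the new therapy
Overall: Protocol Beta 3075/5885 = 52.3%, the new therapy 2029/4642 = 43.7% → Protocol Beta
The new therapy wins each disease group but Protocol Beta wins overall — the comparison reverses. The new therapy's patients skew toward stage IV, which has a lower base rate.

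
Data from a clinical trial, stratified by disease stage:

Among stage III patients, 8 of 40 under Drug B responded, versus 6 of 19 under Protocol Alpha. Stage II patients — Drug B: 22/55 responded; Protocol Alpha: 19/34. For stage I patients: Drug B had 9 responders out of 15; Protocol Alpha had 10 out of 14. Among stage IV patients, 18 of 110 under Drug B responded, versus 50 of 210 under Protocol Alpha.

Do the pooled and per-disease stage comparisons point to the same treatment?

Yes

Stage III: Drug B 8/40 = 20.0%, Protocol Alpha 6/19 = 31.6% → Protocol Alpha
Stage II: Drug B 22/55 = 40.0%, Protocol Alpha 19/34 = 55.9% → Protocol Alpha
Stage I: Drug B 9/15 = 60.0%, Protocol Alpha 10/14 = 71.4% → Protocol Alpha
Stage IV: Drug B 18/110 = 16.4%, Protocol Alpha 50/210 = 23.8% → Protocol Alpha
Overall: Drug B 57/220 = 25.9%, Protocol Alpha 85/277 = 30.7% → Protocol Alpha
Protocol Alpha wins overall and in every disease group — no reversal.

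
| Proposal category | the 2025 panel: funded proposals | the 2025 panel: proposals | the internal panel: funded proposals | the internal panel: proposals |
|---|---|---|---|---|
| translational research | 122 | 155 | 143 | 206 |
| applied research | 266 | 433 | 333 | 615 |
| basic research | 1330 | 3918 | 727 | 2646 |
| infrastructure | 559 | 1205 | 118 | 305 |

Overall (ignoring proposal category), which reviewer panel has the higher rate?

Translational research: the 2025 panel 122/155 = 78.7%, the internal panel 143/206 = 69.4% → the 2025 panel
Applied research: the 2025 panel 266/433 = 61.4%, the internal panel 333/615 = 54.1% → the 2025 panel
Basic research: the 2025 panel 1330/3918 = 33.9%, the internal panel 727/2646 = 27.5% → the 2025 panel
Infrastructure: the 2025 panel 559/1205 = 46.4%, the internal panel 118/305 = 38.7% → the 2025 panel
Overall: the 2025 panel 2277/5711 = 39.9%, the internal panel 1321/3772 = 35.0% → the 2025 panel

the 2025 panel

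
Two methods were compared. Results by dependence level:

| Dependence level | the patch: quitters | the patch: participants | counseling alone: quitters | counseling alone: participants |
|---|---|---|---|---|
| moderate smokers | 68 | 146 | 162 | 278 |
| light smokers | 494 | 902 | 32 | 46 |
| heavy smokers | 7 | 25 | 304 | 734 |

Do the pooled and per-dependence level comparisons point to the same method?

No

Moderate smokers: the patch 68/146 = 46.6%, counseling alone 162/278 = 58.3% → counseling alone
Light smokers: the patch 494/902 = 54.8%, counseling alone 32/46 = 69.6% → counseling alone
Heavy smokers: the patch 7/25 = 28.0%, counseling alone 304/734 = 41.4% → counseling alone
Overall: the patch 569/1073 = 53.0%, counseling alone 498/1058 = 47.1% → the patch
Counseling alone wins each dependence group but the patch wins overall — the comparison reverses. Counseling alone's participants skew toward heavy smokers, which has a lower base rate.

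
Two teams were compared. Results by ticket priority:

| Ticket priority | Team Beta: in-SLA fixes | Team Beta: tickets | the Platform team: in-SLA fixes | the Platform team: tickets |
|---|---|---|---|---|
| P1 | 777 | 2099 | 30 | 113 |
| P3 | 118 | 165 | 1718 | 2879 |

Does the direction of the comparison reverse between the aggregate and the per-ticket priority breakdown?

Yes

P1: Team Beta 777/2099 = 37.0%, the Platform team 30/113 = 26.5% → Team Beta
P3: Team Beta 118/165 = 71.5%, the Platform team 1718/2879 = 59.7% → Team Beta
Overall: Team Beta 895/2264 = 39.5%, the Platform team 1748/2992 = 58.4% → the Platform team
Team Beta wins each ticket group but the Platform team wins overall — the comparison reverses. Team Beta's tickets skew toward P1, which has a lower base rate.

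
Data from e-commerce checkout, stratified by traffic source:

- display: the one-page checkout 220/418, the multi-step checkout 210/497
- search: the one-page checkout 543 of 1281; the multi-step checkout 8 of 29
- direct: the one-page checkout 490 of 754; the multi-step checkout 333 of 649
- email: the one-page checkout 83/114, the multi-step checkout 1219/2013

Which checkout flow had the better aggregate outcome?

the multi-step checkout

Display: the one-page checkout 220/418 = 52.6%, the multi-step checkout 210/497 = 42.3% → the one-page checkout
Search: the one-page checkout 543/1281 = 42.4%, the multi-step checkout 8/29 = 27.6% → the one-page checkout
Direct: the one-page checkout 490/754 = 65.0%, the multi-step checkout 333/649 = 51.3% → the one-page checkout
Email: the one-page checkout 83/114 = 72.8%, the multi-step checkout 1219/2013 = 60.6% → the one-page checkout
Overall: the one-page checkout 1336/2567 = 52.0%, the multi-step checkout 1770/3188 = 55.5% → the multi-step checkout
(The one-page checkout wins every traffic group but the multi-step checkout wins overall — the one-page checkout's sessions skew toward the low-rate search group.)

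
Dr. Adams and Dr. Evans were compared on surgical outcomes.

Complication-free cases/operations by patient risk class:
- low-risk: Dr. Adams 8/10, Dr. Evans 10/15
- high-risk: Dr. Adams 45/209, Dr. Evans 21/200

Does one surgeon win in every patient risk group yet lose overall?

No

Low-risk: Dr. Adams 8/10 = 80.0%, Dr. Evans 10/15 = 66.7% → Dr. Adams
High-risk: Dr. Adams 45/209 = 21.5%, Dr. Evans 21/200 = 10.5% → Dr. Adams
Overall: Dr. Adams 53/219 = 24.2%, Dr. Evans 31/215 = 14.4% → Dr. Adams
Dr. Adams wins overall and in every patient risk group — no reversal.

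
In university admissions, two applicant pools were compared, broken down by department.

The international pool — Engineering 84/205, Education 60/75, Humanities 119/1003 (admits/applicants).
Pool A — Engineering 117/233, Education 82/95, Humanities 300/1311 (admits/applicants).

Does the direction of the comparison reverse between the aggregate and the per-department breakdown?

Engineering: the international pool 84/205 = 41.0%, Pool A 117/233 = 50.2% → Pool A
Education: the international pool 60/75 = 80.0%, Pool A 82/95 = 86.3% → Pool A
Humanities: the international pool 119/1003 = 11.9%, Pool A 300/1311 = 22.9% → Pool A
Overall: the international pool 263/1283 = 20.5%, Pool A 499/1639 = 30.4% → Pool A
Pool A wins overall and in every department group — no reversal.

No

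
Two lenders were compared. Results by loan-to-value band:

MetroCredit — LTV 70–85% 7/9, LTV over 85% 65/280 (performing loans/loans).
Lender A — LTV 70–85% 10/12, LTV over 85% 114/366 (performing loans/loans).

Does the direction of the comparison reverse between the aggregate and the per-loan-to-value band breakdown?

No

LTV 70–85%: MetroCredit 7/9 = 77.8%, Lender A 10/12 = 83.3% → Lender A
LTV over 85%: MetroCredit 65/280 = 23.2%, Lender A 114/366 = 31.1% → Lender A
Overall: MetroCredit 72/289 = 24.9%, Lender A 124/378 = 32.8% → Lender A
Lender A wins overall and in every loan-to-value group — no reversal.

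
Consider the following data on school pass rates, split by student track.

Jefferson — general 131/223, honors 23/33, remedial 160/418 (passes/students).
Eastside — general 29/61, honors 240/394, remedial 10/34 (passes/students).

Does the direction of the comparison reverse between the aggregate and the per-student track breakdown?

Yes

General: Jefferson 131/223 = 58.7%, Eastside 29/61 = 47.5% → Jefferson
Honors: Jefferson 23/33 = 69.7%, Eastside 240/394 = 60.9% → Jefferson
Remedial: Jefferson 160/418 = 38.3%, Eastside 10/34 = 29.4% → Jefferson
Overall: Jefferson 314/674 = 46.6%, Eastside 279/489 = 57.1% → Eastside
Jefferson wins each student group but Eastside wins overall — the comparison reverses. Jefferson's students skew toward remedial, which has a lower base rate.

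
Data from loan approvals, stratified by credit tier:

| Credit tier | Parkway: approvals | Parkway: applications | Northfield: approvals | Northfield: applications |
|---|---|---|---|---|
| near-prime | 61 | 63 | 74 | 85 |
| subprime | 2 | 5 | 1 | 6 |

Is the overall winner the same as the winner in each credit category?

Near-prime: Parkway 61/63 = 96.8%, Northfield 74/85 = 87.1% → Parkway
Subprime: Parkway 2/5 = 40.0%, Northfield 1/6 = 16.7% → Parkway
Overall: Parkway 63/68 = 92.6%, Northfield 75/91 = 82.4% → Parkway
Parkway wins overall and in every credit group — no reversal.

Yes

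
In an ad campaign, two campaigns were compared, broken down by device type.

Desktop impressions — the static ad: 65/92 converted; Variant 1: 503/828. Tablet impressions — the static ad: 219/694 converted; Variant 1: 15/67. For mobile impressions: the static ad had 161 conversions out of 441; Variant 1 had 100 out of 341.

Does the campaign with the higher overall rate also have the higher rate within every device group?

Desktop: the static ad 65/92 = 70.7%, Variant 1 503/828 = 60.7% → the static ad
Tablet: the static ad 219/694 = 31.6%, Variant 1 15/67 = 22.4% → the static ad
Mobile: the static ad 161/441 = 36.5%, Variant 1 100/341 = 29.3% → the static ad
Overall: the static ad 445/1227 = 36.3%, Variant 1 618/1236 = 50.0% → Variant 1
The static ad wins each device group but Variant 1 wins overall — the comparison reverses. The static ad's impressions skew toward tablet, which has a lower base rate.

No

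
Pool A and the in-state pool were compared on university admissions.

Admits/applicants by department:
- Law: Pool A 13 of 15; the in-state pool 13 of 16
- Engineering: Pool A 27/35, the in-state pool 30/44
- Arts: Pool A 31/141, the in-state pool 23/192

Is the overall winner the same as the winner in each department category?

Law: Pool A 13/15 = 86.7%, the in-state pool 13/16 = 81.2% → Pool A
Engineering: Pool A 27/35 = 77.1%, the in-state pool 30/44 = 68.2% → Pool A
Arts: Pool A 31/141 = 22.0%, the in-state pool 23/192 = 12.0% → Pool A
Overall: Pool A 71/191 = 37.2%, the in-state pool 66/252 = 26.2% → Pool A
Pool A wins overall and in every department group — no reversal.

Yes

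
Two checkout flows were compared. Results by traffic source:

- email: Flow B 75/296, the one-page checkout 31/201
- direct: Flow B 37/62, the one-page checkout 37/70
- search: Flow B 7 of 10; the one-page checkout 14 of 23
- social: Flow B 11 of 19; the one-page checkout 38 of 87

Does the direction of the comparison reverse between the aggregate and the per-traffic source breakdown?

No

Email: Flow B 75/296 = 25.3%, the one-page checkout 31/201 = 15.4% → Flow B
Direct: Flow B 37/62 = 59.7%, the one-page checkout 37/70 = 52.9% → Flow B
Search: Flow B 7/10 = 70.0%, the one-page checkout 14/23 = 60.9% → Flow B
Social: Flow B 11/19 = 57.9%, the one-page checkout 38/87 = 43.7% → Flow B
Overall: Flow B 130/387 = 33.6%, the one-page checkout 120/381 = 31.5% → Flow B
Flow B wins overall and in every traffic group — no reversal.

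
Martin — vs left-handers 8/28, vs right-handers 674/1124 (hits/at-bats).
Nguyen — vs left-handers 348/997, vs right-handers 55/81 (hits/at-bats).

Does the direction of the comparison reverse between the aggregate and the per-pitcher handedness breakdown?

Yes

Vs left-handers: Martin 8/28 = 28.6%, Nguyen 348/997 = 34.9% → Nguyen
Vs right-handers: Martin 674/1124 = 60.0%, Nguyen 55/81 = 67.9% → Nguyen
Overall: Martin 682/1152 = 59.2%, Nguyen 403/1078 = 37.4% → Martin
Nguyen wins each pitcher group but Martin wins overall — the comparison reverses. Nguyen's at-bats skew toward vs left-handers, which has a lower base rate.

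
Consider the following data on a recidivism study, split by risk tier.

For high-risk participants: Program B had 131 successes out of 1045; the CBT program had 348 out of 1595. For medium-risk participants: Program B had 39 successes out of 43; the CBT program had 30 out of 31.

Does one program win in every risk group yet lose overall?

High-risk: Program B 131/1045 = 12.5%, the CBT program 348/1595 = 21.8% → the CBT program
Medium-risk: Program B 39/43 = 90.7%, the CBT program 30/31 = 96.8% → the CBT program
Overall: Program B 170/1088 = 15.6%, the CBT program 378/1626 = 23.2% → the CBT program
The CBT program wins overall and in every risk group — no reversal.

No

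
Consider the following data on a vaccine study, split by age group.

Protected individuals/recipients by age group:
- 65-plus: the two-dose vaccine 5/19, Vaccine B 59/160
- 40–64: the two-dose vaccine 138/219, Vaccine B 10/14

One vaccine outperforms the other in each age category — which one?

Vaccine B

65-plus: the two-dose vaccine 5/19 = 26.3%, Vaccine B 59/160 = 36.9% → Vaccine B
40–64: the two-dose vaccine 138/219 = 63.0%, Vaccine B 10/14 = 71.4% → Vaccine B
Vaccine B has the higher rate in both groups.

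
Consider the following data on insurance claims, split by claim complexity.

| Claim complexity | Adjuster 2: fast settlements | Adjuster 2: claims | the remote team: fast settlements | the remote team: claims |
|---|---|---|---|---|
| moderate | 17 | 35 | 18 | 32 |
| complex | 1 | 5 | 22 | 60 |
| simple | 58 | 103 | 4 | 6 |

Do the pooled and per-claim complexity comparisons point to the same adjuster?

No

Moderate: Adjuster 2 17/35 = 48.6%, the remote team 18/32 = 56.2% → the remote team
Complex: Adjuster 2 1/5 = 20.0%, the remote team 22/60 = 36.7% → the remote team
Simple: Adjuster 2 58/103 = 56.3%, the remote team 4/6 = 66.7% → the remote team
Overall: Adjuster 2 76/143 = 53.1%, the remote team 44/98 = 44.9% → Adjuster 2
The remote team wins each claim group but Adjuster 2 wins overall — the comparison reverses. The remote team's claims skew toward complex, which has a lower base rate.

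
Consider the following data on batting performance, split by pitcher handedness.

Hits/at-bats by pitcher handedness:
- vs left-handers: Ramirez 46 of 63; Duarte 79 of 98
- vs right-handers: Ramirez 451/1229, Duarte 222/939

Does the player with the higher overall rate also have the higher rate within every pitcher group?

No

Vs left-handers: Ramirez 46/63 = 73.0%, Duarte 79/98 = 80.6% → Duarte
Vs right-handers: Ramirez 451/1229 = 36.7%, Duarte 222/939 = 23.6% → Ramirez
Overall: Ramirez 497/1292 = 38.5%, Duarte 301/1037 = 29.0% → Ramirez
Neither sweeps: Ramirez wins 1 of 2 groups, Duarte wins 1. Ramirez wins overall but not every group — no Simpson reversal.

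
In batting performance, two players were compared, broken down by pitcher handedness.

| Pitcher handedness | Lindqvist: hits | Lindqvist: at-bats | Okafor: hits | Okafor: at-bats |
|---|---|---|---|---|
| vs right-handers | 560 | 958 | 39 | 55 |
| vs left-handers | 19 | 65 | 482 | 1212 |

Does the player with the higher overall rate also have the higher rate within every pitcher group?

No

Vs right-handers: Lindqvist 560/958 = 58.5%, Okafor 39/55 = 70.9% → Okafor
Vs left-handers: Lindqvist 19/65 = 29.2%, Okafor 482/1212 = 39.8% → Okafor
Overall: Lindqvist 579/1023 = 56.6%, Okafor 521/1267 = 41.1% → Lindqvist
Okafor wins each pitcher group but Lindqvist wins overall — the comparison reverses. Okafor's at-bats skew toward vs left-handers, which has a lower base rate.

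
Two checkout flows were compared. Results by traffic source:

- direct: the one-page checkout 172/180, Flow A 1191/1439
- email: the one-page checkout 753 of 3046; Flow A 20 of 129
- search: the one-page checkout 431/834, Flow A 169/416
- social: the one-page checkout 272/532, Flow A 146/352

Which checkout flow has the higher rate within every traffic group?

Direct: the one-page checkout 172/180 = 95.6%, Flow A 1191/1439 = 82.8% → the one-page checkout
Email: the one-page checkout 753/3046 = 24.7%, Flow A 20/129 = 15.5% → the one-page checkout
Search: the one-page checkout 431/834 = 51.7%, Flow A 169/416 = 40.6% → the one-page checkout
Social: the one-page checkout 272/532 = 51.1%, Flow A 146/352 = 41.5% → the one-page checkout
The one-page checkout has the higher rate in all 4 groups.

the one-page checkout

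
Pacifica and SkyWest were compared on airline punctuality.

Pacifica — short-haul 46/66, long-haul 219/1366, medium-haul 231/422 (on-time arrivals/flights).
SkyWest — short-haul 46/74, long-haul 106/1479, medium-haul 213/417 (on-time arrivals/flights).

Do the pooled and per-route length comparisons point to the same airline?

Short-haul: Pacifica 46/66 = 69.7%, SkyWest 46/74 = 62.2% → Pacifica
Long-haul: Pacifica 219/1366 = 16.0%, SkyWest 106/1479 = 7.2% → Pacifica
Medium-haul: Pacifica 231/422 = 54.7%, SkyWest 213/417 = 51.1% → Pacifica
Overall: Pacifica 496/1854 = 26.8%, SkyWest 365/1970 = 18.5% → Pacifica
Pacifica wins overall and in every route group — no reversal.

Yes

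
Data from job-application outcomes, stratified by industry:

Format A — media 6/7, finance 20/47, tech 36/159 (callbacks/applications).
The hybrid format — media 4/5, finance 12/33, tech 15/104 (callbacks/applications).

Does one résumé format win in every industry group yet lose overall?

No

Media: Format A 6/7 = 85.7%, the hybrid format 4/5 = 80.0% → Format A
Finance: Format A 20/47 = 42.6%, the hybrid format 12/33 = 36.4% → Format A
Tech: Format A 36/159 = 22.6%, the hybrid format 15/104 = 14.4% → Format A
Overall: Format A 62/213 = 29.1%, the hybrid format 31/142 = 21.8% → Format A
Format A wins overall and in every industry group — no reversal.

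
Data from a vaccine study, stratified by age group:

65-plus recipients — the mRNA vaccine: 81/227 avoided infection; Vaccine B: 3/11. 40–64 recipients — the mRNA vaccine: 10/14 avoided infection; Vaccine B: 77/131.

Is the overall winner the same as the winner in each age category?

65-plus: the mRNA vaccine 81/227 = 35.7%, Vaccine B 3/11 = 27.3% → the mRNA vaccine
40–64: the mRNA vaccine 10/14 = 71.4%, Vaccine B 77/131 = 58.8% → the mRNA vaccine
Overall: the mRNA vaccine 91/241 = 37.8%, Vaccine B 80/142 = 56.3% → Vaccine B
The mRNA vaccine wins each age group but Vaccine B wins overall — the comparison reverses. The mRNA vaccine's recipients skew toward 65-plus, which has a lower base rate.

No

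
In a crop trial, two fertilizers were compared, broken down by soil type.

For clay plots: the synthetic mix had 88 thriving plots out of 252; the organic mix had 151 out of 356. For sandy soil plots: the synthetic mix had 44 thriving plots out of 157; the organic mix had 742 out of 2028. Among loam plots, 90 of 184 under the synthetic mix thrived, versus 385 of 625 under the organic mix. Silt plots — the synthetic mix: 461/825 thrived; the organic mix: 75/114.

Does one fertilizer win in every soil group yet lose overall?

Yes

Clay: the synthetic mix 88/252 = 34.9%, the organic mix 151/356 = 42.4% → the organic mix
Sandy soil: the synthetic mix 44/157 = 28.0%, the organic mix 742/2028 = 36.6% → the organic mix
Loam: the synthetic mix 90/184 = 48.9%, the organic mix 385/625 = 61.6% → the organic mix
Silt: the synthetic mix 461/825 = 55.9%, the organic mix 75/114 = 65.8% → the organic mix
Overall: the synthetic mix 683/1418 = 48.2%, the organic mix 1353/3123 = 43.3% → the synthetic mix
The organic mix wins each soil group but the synthetic mix wins overall — the comparison reverses. The organic mix's plots skew toward sandy soil, which has a lower base rate.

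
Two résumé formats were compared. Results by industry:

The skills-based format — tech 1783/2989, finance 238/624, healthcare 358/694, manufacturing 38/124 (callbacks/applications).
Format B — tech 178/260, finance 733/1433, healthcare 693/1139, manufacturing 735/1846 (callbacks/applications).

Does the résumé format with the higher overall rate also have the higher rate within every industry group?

No

Tech: the skills-based format 1783/2989 = 59.7%, Format B 178/260 = 68.5% → Format B
Finance: the skills-based format 238/624 = 38.1%, Format B 733/1433 = 51.2% → Format B
Healthcare: the skills-based format 358/694 = 51.6%, Format B 693/1139 = 60.8% → Format B
Manufacturing: the skills-based format 38/124 = 30.6%, Format B 735/1846 = 39.8% → Format B
Overall: the skills-based format 2417/4431 = 54.5%, Format B 2339/4678 = 50.0% → the skills-based format
Format B wins each industry group but the skills-based format wins overall — the comparison reverses. Format B's applications skew toward manufacturing, which has a lower base rate.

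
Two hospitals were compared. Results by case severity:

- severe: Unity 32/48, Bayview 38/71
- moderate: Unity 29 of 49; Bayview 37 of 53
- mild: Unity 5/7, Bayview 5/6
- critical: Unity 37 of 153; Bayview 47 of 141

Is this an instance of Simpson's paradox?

Severe: Unity 32/48 = 66.7%, Bayview 38/71 = 53.5% → Unity
Moderate: Unity 29/49 = 59.2%, Bayview 37/53 = 69.8% → Bayview
Mild: Unity 5/7 = 71.4%, Bayview 5/6 = 83.3% → Bayview
Critical: Unity 37/153 = 24.2%, Bayview 47/141 = 33.3% → Bayview
Overall: Unity 103/257 = 40.1%, Bayview 127/271 = 46.9% → Bayview
Neither sweeps: Unity wins 1 of 4 groups, Bayview wins 3. Bayview wins overall but not every group — no Simpson reversal.

No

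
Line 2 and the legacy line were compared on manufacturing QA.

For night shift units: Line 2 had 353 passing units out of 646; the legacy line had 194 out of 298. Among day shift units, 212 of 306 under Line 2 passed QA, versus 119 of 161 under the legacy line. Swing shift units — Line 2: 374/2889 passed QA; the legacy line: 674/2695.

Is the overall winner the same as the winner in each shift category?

Night shift: Line 2 353/646 = 54.6%, the legacy line 194/298 = 65.1% → the legacy line
Day shift: Line 2 212/306 = 69.3%, the legacy line 119/161 = 73.9% → the legacy line
Swing shift: Line 2 374/2889 = 12.9%, the legacy line 674/2695 = 25.0% → the legacy line
Overall: Line 2 939/3841 = 24.4%, the legacy line 987/3154 = 31.3% → the legacy line
The legacy line wins overall and in every shift group — no reversal.

Yes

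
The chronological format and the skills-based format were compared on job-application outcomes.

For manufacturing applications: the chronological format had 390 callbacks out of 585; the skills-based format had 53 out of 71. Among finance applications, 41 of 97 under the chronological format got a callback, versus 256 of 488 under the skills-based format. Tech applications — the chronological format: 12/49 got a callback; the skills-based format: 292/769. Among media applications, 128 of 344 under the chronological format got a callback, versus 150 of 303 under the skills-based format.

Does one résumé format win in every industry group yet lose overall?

Manufacturing: the chronological format 390/585 = 66.7%, the skills-based format 53/71 = 74.6% → the skills-based format
Finance: the chronological format 41/97 = 42.3%, the skills-based format 256/488 = 52.5% → the skills-based format
Tech: the chronological format 12/49 = 24.5%, the skills-based format 292/769 = 38.0% → the skills-based format
Media: the chronological format 128/344 = 37.2%, the skills-based format 150/303 = 49.5% → the skills-based format
Overall: the chronological format 571/1075 = 53.1%, the skills-based format 751/1631 = 46.0% → the chronological format
The skills-based format wins each industry group but the chronological format wins overall — the comparison reverses. The skills-based format's applications skew toward tech, which has a lower base rate.

Yes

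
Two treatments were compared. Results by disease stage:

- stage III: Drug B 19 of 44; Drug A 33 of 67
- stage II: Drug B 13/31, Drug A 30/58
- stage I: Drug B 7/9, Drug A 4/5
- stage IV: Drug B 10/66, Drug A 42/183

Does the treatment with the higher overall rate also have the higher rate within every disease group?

Yes

Stage III: Drug B 19/44 = 43.2%, Drug A 33/67 = 49.3% → Drug A
Stage II: Drug B 13/31 = 41.9%, Drug A 30/58 = 51.7% → Drug A
Stage I: Drug B 7/9 = 77.8%, Drug A 4/5 = 80.0% → Drug A
Stage IV: Drug B 10/66 = 15.2%, Drug A 42/183 = 23.0% → Drug A
Overall: Drug B 49/150 = 32.7%, Drug A 109/313 = 34.8% → Drug A
Drug A wins overall and in every disease group — no reversal.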